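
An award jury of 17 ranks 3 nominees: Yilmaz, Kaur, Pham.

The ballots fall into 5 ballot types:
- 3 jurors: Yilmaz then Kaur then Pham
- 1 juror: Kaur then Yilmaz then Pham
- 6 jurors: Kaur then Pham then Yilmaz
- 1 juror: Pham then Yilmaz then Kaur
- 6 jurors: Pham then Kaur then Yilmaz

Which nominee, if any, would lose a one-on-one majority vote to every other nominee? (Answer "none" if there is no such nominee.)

Yilmaz

Head-to-head results (17 jurors):
Yilmaz–Kaur: Kaur 13–4.
Yilmaz–Pham: Pham 13–4.
Kaur vs Pham: Kaur wins 10–7.
Yilmaz loses to every other nominee — it is the Condorcet loser.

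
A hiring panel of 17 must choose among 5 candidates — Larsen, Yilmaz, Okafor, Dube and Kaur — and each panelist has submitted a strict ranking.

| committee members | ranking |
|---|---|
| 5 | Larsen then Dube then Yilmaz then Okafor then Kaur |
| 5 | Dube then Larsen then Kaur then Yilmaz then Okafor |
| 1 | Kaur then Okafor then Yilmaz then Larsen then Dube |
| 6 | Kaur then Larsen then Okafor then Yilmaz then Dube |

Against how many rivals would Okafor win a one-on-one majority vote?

Okafor against each rival (17 committee members):
Okafor vs Larsen: Larsen, 16–1.
Okafor–Yilmaz: Yilmaz 10–7.
Okafor vs Dube: Okafor preferred on 1+6 = 7 ballots; Dube wins 10–7.
Okafor vs Kaur: 5 for Okafor, 12 for Kaur — Kaur by 12–5.
Okafor beats no one; loses to Larsen, Yilmaz, Dube, Kaur — 0 pairwise wins.

0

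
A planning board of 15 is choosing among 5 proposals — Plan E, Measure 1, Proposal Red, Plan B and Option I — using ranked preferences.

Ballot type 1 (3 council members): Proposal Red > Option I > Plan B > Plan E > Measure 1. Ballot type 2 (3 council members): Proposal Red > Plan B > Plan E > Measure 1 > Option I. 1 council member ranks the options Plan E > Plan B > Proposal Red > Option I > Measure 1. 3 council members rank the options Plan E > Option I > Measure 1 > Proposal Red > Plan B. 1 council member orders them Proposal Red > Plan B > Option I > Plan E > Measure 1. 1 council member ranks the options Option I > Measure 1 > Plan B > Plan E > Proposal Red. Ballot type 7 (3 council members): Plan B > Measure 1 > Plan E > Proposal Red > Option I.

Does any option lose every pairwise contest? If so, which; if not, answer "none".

Measure 1

Head-to-head results (15 council members):
Plan E vs Measure 1: Plan E is ranked higher on 3+3+1+3+1 = 11 ballots, Measure 1 on 4. Plan E wins 11–4.
Plan E vs Proposal Red: Plan E wins 8–7.
Plan E vs Plan B: Plan E is ranked higher on 1+3 = 4 ballots, Plan B on 11. Plan B wins 11–4.
Plan E vs Option I: 10 to 5, Plan E.
Measure 1–Proposal Red: Proposal Red 8–7.
Measure 1–Plan B: Plan B 11–4.
Measure 1 vs Option I: 3+3 = 6 for Measure 1, 9 for Option I — Option I by 9–6.
Proposal Red vs Plan B: Proposal Red preferred on 3+3+3+1 = 10 ballots; Proposal Red wins 10–5.
Proposal Red vs Option I: Proposal Red wins 11–4.
Plan B–Option I: Plan B 8–7.
Measure 1 is beaten in every head-to-head and is the Condorcet loser.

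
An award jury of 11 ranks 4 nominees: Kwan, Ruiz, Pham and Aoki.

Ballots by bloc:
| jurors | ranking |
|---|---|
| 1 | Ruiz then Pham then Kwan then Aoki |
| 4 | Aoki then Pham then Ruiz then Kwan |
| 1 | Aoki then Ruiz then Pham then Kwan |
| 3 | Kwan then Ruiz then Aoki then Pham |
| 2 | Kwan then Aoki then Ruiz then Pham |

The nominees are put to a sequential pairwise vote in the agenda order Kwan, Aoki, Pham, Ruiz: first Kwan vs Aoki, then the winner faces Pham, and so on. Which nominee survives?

Round 1: Kwan vs Aoki — 6–5, Kwan advances.
Round 2: Kwan vs Pham — 5–6, Pham advances.
Round 3: Pham vs Ruiz — 4–7, Ruiz advances.
The agenda winner is Ruiz.

Ruiz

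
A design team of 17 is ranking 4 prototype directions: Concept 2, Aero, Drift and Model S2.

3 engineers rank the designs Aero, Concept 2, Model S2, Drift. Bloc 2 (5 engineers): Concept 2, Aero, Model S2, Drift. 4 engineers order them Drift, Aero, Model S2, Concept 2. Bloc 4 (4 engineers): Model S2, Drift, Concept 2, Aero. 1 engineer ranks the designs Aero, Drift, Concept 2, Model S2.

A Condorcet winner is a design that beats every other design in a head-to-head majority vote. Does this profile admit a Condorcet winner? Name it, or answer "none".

none

Head-to-head results (17 engineers):
Concept 2 vs Aero: Concept 2 wins 9–8.
Concept 2 vs Drift: Drift wins 9–8.
Concept 2–Model S2: Concept 2 9–8.
Aero–Drift: Aero 9–8.
Aero–Model S2: Aero 13–4.
Drift–Model S2: Model S2 12–5.
Every design loses at least once (Concept 2 loses to Drift; Aero loses to Concept 2; Drift loses to Aero; Model S2 loses to Concept 2). The majority relation contains the cycle Concept 2 → Aero → Drift → Concept 2, so there is no Condorcet winner.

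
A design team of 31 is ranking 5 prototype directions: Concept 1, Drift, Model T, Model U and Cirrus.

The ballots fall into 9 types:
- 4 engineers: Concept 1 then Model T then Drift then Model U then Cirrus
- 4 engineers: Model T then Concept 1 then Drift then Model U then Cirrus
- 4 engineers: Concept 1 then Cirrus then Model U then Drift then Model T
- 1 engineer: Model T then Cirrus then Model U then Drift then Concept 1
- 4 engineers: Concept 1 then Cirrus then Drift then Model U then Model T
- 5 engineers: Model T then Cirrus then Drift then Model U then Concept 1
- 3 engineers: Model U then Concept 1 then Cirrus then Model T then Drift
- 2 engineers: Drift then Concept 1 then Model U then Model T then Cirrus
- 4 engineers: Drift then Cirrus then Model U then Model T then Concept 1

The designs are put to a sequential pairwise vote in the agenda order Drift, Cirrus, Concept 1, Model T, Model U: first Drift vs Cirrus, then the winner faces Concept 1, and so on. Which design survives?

Concept 1

Round 1: Drift vs Cirrus — 14–17, Cirrus advances.
Round 2: Cirrus vs Concept 1 — 10–21, Concept 1 advances.
Round 3: Concept 1 vs Model T — 17–14, Concept 1 advances.
Round 4: Concept 1 vs Model U — 18–13, Concept 1 advances.
Concept 1 survives the agenda.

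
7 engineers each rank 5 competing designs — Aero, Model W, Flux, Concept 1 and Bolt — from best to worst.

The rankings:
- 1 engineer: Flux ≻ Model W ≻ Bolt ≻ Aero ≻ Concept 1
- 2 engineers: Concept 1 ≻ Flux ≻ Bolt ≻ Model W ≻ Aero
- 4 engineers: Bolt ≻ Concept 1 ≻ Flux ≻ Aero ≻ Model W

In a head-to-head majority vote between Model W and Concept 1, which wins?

Ballots ranking Model W above Concept 1: 1.
Ballots ranking Concept 1 above Model W: 7 − 1 = 6.
Concept 1 wins the head-to-head 6–1.

Concept 1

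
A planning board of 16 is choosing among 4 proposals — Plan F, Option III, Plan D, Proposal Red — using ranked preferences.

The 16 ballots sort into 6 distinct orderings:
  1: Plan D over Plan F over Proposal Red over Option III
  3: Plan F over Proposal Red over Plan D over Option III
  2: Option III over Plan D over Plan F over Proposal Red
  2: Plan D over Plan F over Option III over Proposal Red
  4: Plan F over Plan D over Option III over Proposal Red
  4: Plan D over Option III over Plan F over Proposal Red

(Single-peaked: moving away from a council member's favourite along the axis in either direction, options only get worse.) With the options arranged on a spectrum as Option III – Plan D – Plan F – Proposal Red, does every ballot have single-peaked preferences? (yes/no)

yes

Axis positions: Option III=1, Plan D=2, Plan F=3, Proposal Red=4.
Cluster 1 (peak Plan D at position 2): ranking walks positions 2-3-4-1, expanding outward from the peak — single-peaked.
Cluster 2 (peak Plan F at position 3): ranking walks positions 3-4-2-1, expanding outward from the peak — single-peaked.
Cluster 3 (peak Option III at position 1): ranking walks positions 1-2-3-4, expanding outward from the peak — single-peaked.
Cluster 4 (peak Plan D at position 2): ranking walks positions 2-3-1-4, expanding outward from the peak — single-peaked.
Cluster 5 (peak Plan F at position 3): ranking walks positions 3-2-1-4, expanding outward from the peak — single-peaked.
Cluster 6 (peak Plan D at position 2): ranking walks positions 2-1-3-4, expanding outward from the peak — single-peaked.
Every ranking is single-peaked on this axis.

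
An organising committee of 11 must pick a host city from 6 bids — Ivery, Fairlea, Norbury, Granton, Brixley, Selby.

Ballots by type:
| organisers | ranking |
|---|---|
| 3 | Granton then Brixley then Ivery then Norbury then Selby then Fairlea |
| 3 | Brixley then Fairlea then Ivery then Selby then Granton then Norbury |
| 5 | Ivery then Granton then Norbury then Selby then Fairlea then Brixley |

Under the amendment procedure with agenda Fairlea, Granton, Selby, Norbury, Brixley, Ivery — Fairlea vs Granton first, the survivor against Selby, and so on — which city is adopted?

Round 1: Fairlea vs Granton — 3–8, Granton advances.
Round 2: Granton vs Selby — 8–3, Granton advances.
Round 3: Granton vs Norbury — 11–0, Granton advances.
Round 4: Granton vs Brixley — 8–3, Granton advances.
Round 5: Granton vs Ivery — 3–8, Ivery advances.
Ivery survives the agenda.

Ivery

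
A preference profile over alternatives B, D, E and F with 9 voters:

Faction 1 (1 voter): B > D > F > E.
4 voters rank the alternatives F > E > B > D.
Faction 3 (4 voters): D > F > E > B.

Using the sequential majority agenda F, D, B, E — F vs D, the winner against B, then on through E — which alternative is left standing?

Round 1: F vs D — 4–5, D advances.
Round 2: D vs B — 4–5, B advances.
Round 3: B vs E — 1–8, E advances.
E survives the agenda.

E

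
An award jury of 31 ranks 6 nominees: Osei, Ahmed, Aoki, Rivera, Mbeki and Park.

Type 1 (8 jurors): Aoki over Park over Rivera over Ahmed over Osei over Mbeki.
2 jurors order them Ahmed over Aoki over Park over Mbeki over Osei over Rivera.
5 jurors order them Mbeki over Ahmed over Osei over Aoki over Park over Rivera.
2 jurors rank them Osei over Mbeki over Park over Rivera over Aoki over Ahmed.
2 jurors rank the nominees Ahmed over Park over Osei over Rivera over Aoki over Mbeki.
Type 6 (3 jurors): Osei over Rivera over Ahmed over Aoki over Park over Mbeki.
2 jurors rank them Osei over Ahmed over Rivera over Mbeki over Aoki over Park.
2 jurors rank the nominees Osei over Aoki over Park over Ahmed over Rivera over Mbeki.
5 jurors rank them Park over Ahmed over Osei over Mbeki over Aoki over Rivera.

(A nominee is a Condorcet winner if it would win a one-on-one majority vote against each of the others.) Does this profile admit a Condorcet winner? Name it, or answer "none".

Pairwise majorities:
Osei vs Ahmed: Osei is ranked higher on 2+3+2+2 = 9 ballots, Ahmed on 22. Ahmed wins 22–9.
Osei vs Aoki: Osei is ranked higher on 21 ballots, Aoki on 10. Osei wins 21–10.
Osei vs Rivera: Osei preferred on 23 ballots; Osei wins 23–8.
Osei vs Mbeki: Osei is ranked higher on 24 ballots, Mbeki on 7. Osei wins 24–7.
Osei vs Park: Osei preferred on 5+2+3+2+2 = 14 ballots; Park wins 17–14.
Ahmed vs Aoki: 2+5+2+3+2+5 = 19 for Ahmed, 12 for Aoki — Ahmed by 19–12.
Ahmed vs Rivera: Ahmed preferred on 2+5+2+2+2+5 = 18 ballots; Ahmed wins 18–13.
Ahmed vs Mbeki: Ahmed preferred on 24 ballots; Ahmed wins 24–7.
Ahmed vs Park: 14 to 17, Park.
Aoki vs Rivera: Aoki preferred on 8+2+5+2+5 = 22 ballots; Aoki wins 22–9.
Aoki vs Mbeki: 8+2+2+3+2 = 17 for Aoki, 14 for Mbeki — Aoki by 17–14.
Aoki vs Park: Aoki preferred on 8+2+5+3+2+2 = 22 ballots; Aoki wins 22–9.
Rivera vs Mbeki: 17 to 14, Rivera.
Rivera vs Park: 5 to 26, Park.
Mbeki vs Park: 5+2+2 = 9 for Mbeki, 22 for Park — Park by 22–9.
No nominee is unbeaten: Osei loses to Ahmed; Ahmed loses to Park; Aoki loses to Osei; Rivera loses to Osei; Mbeki loses to Osei; Park loses to Aoki. In particular Osei → Aoki → Park → Osei is a majority cycle — no Condorcet winner exists.

none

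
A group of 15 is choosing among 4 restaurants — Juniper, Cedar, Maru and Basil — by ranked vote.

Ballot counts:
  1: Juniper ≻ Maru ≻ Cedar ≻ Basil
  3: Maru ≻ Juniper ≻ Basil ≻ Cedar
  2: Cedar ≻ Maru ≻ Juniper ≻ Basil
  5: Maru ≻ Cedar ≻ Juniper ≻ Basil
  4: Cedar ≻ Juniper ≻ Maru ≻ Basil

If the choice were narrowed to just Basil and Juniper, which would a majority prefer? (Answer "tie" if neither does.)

Juniper

No ballot ranks Basil above Juniper: 0.
Ballots ranking Juniper above Basil: 15 − 0 = 15.
Juniper wins the head-to-head 15–0.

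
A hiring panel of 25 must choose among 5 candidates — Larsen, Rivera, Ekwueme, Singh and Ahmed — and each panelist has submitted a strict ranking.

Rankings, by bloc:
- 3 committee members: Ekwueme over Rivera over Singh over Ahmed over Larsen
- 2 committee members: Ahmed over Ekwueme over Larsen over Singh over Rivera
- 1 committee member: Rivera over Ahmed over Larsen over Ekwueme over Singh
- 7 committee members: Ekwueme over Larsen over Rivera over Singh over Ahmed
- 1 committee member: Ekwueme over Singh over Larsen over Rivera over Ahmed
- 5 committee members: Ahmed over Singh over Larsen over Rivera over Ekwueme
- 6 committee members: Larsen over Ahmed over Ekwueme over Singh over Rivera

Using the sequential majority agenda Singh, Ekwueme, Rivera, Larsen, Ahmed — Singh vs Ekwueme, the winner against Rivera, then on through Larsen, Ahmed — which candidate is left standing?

Ahmed

Round 1: Singh vs Ekwueme — 5–20, Ekwueme advances.
Round 2: Ekwueme vs Rivera — 19–6, Ekwueme advances.
Round 3: Ekwueme vs Larsen — 13–12, Ekwueme advances.
Round 4: Ekwueme vs Ahmed — 11–14, Ahmed advances.
The agenda winner is Ahmed.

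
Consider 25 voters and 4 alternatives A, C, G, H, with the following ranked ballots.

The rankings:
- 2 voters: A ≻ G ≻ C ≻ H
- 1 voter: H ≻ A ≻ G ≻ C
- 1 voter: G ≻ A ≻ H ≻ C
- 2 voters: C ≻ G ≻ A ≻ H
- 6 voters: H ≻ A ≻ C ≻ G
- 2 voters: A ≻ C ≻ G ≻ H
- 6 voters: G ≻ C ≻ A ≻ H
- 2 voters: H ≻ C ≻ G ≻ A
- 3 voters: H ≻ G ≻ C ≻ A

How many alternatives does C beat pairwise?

1

C against each rival (25 voters):
C vs A: 13 to 12, C.
C vs G: G wins 13–12.
C vs H: H wins 13–12.
C beats A; loses to G, H — 1 pairwise win.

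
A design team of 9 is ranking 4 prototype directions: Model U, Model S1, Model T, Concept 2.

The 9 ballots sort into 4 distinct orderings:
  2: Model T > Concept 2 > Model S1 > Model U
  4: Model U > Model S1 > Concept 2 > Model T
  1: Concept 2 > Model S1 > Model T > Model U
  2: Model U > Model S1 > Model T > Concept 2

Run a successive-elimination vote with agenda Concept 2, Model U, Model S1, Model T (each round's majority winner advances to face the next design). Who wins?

Model U

Round 1: Concept 2 vs Model U — 3–6, Model U advances.
Round 2: Model U vs Model S1 — 6–3, Model U advances.
Round 3: Model U vs Model T — 6–3, Model U advances.
The agenda winner is Model U.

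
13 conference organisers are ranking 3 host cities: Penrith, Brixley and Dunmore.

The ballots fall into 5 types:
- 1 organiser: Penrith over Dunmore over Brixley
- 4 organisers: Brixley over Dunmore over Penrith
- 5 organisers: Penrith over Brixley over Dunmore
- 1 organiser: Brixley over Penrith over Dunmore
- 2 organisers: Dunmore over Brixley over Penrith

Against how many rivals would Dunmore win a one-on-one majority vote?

Dunmore against each rival (13 organisers):
Dunmore vs Penrith: Penrith, 7–6.
Dunmore vs Brixley: 1+2 = 3 for Dunmore, 10 for Brixley — Brixley by 10–3.
Dunmore beats no one; loses to Penrith, Brixley — 0 pairwise wins.

0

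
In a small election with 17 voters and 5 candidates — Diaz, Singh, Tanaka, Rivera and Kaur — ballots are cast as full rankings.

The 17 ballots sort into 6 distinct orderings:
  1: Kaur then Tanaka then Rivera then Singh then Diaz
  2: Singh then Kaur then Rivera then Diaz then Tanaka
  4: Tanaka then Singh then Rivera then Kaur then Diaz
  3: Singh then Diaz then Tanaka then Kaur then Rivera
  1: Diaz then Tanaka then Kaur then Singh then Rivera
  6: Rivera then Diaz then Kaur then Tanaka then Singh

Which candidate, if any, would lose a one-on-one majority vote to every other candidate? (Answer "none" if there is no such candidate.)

Head-to-head results (17 voters):
Diaz vs Singh: Singh wins 10–7.
Diaz vs Tanaka: 12 to 5, Diaz.
Diaz vs Rivera: Diaz is ranked higher on 3+1 = 4 ballots, Rivera on 13. Rivera wins 13–4.
Diaz vs Kaur: 10 to 7, Diaz.
Singh vs Tanaka: 2+3 = 5 for Singh, 12 for Tanaka — Tanaka by 12–5.
Singh vs Rivera: Singh wins 10–7.
Singh vs Kaur: Singh preferred on 2+4+3 = 9 ballots; Singh wins 9–8.
Tanaka vs Rivera: Tanaka is ranked higher on 1+4+3+1 = 9 ballots, Rivera on 8. Tanaka wins 9–8.
Tanaka–Kaur: Kaur 9–8.
Rivera vs Kaur: Rivera wins 10–7.
No candidate is winless: Diaz beats Tanaka; Singh beats Diaz; Tanaka beats Singh; Rivera beats Diaz; Kaur beats Tanaka. There is no Condorcet loser.

none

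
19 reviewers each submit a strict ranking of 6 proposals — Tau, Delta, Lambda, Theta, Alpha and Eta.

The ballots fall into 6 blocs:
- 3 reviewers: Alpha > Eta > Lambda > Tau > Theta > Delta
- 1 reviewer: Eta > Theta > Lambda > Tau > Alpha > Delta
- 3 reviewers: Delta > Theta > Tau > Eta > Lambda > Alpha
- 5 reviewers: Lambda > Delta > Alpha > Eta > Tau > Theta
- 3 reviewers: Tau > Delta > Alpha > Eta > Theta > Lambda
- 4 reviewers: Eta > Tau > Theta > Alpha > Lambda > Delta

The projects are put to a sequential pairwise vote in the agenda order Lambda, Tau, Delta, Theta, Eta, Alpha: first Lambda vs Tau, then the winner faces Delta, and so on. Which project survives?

Round 1: Lambda vs Tau — 9–10, Tau advances.
Round 2: Tau vs Delta — 11–8, Tau advances.
Round 3: Tau vs Theta — 15–4, Tau advances.
Round 4: Tau vs Eta — 6–13, Eta advances.
Round 5: Eta vs Alpha — 8–11, Alpha advances.
Alpha survives the agenda.

Alpha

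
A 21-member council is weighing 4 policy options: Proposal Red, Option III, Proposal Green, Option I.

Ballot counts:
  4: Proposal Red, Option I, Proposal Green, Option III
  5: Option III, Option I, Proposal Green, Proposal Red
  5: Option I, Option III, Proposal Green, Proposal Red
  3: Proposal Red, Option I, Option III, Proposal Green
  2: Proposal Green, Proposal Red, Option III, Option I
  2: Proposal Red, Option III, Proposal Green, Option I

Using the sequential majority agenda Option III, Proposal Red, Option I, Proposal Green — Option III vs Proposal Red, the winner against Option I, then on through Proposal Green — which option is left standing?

Round 1: Option III vs Proposal Red — 10–11, Proposal Red advances.
Round 2: Proposal Red vs Option I — 11–10, Proposal Red advances.
Round 3: Proposal Red vs Proposal Green — 9–12, Proposal Green advances.
The agenda winner is Proposal Green.

Proposal Green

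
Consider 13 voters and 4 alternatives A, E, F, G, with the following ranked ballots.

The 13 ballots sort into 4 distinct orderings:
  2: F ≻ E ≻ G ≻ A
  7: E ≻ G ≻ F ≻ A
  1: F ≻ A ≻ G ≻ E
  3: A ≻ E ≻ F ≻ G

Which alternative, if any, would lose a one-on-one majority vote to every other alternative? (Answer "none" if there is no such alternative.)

A

Pairwise majorities:
A vs E: E wins 9–4.
A vs F: 3 to 10, F.
A vs G: A is ranked higher on 1+3 = 4 ballots, G on 9. G wins 9–4.
E–F: E 10–3.
E vs G: 2+7+3 = 12 for E, 1 for G — E by 12–1.
F vs G: G wins 7–6.
A loses to every other alternative — it is the Condorcet loser.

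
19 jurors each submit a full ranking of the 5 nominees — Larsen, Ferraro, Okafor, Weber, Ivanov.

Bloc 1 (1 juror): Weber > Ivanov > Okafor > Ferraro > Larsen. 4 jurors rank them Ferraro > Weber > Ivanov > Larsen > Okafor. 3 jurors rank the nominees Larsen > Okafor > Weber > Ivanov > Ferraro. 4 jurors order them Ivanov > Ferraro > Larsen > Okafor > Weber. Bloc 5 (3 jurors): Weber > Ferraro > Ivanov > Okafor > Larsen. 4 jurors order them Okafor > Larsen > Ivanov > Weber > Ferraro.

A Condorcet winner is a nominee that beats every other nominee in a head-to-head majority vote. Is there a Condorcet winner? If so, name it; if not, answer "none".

Check each pair by majority over 19 ballots:
Larsen vs Ferraro: Ferraro wins 12–7.
Larsen vs Okafor: Larsen, 11–8.
Larsen–Weber: Larsen 11–8.
Larsen vs Ivanov: Ivanov wins 12–7.
Ferraro–Okafor: Ferraro 11–8.
Ferraro vs Weber: Weber, 11–8.
Ferraro vs Ivanov: Ivanov, 12–7.
Okafor vs Weber: Okafor, 11–8.
Okafor vs Ivanov: Ivanov wins 12–7.
Weber vs Ivanov: Weber wins 11–8.
No nominee is unbeaten: Larsen loses to Ferraro; Ferraro loses to Weber; Okafor loses to Larsen; Weber loses to Larsen; Ivanov loses to Weber. In particular Larsen > Weber > Ferraro > Larsen is a majority cycle — no Condorcet winner exists.

none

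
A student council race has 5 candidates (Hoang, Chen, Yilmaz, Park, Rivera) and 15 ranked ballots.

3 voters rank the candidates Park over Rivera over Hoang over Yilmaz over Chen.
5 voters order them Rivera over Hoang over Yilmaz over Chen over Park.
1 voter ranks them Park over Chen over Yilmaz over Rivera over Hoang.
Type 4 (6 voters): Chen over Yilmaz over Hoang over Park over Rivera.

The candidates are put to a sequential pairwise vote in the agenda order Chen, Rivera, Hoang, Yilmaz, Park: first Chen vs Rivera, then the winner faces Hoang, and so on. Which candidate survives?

Round 1: Chen vs Rivera — 7–8, Rivera advances.
Round 2: Rivera vs Hoang — 9–6, Rivera advances.
Round 3: Rivera vs Yilmaz — 8–7, Rivera advances.
Round 4: Rivera vs Park — 5–10, Park advances.
Park survives the agenda.

Park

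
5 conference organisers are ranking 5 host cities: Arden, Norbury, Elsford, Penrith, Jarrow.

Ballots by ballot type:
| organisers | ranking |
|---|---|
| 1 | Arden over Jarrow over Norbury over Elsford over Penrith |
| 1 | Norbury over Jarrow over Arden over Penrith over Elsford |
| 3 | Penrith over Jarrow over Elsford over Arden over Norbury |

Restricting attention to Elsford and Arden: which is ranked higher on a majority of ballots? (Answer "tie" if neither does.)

Ballots ranking Elsford above Arden: 3.
Ballots ranking Arden above Elsford: 5 − 3 = 2.
Elsford wins the head-to-head 3–2.

Elsford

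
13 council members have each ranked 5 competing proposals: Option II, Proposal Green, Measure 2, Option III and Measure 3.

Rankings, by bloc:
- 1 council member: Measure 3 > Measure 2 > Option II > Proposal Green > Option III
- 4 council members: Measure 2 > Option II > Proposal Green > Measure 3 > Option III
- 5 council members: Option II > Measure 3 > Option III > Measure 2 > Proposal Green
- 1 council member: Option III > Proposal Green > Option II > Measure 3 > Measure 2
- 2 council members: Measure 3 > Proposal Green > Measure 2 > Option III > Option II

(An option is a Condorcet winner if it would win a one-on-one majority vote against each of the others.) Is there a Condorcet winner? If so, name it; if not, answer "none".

none

Check each pair by majority over 13 ballots:
Option II vs Proposal Green: 10 to 3, Option II.
Option II vs Measure 2: Option II is ranked higher on 5+1 = 6 ballots, Measure 2 on 7. Measure 2 wins 7–6.
Option II vs Option III: Option II preferred on 1+4+5 = 10 ballots; Option II wins 10–3.
Option II vs Measure 3: 4+5+1 = 10 for Option II, 3 for Measure 3 — Option II by 10–3.
Proposal Green vs Measure 2: Proposal Green is ranked higher on 1+2 = 3 ballots, Measure 2 on 10. Measure 2 wins 10–3.
Proposal Green vs Option III: Proposal Green preferred on 1+4+2 = 7 ballots; Proposal Green wins 7–6.
Proposal Green vs Measure 3: Proposal Green preferred on 4+1 = 5 ballots; Measure 3 wins 8–5.
Measure 2 vs Option III: 7 to 6, Measure 2.
Measure 2 vs Measure 3: 4 for Measure 2, 9 for Measure 3 — Measure 3 by 9–4.
Option III vs Measure 3: Option III preferred on 1 ballot; Measure 3 wins 12–1.
No option is unbeaten: Option II loses to Measure 2; Proposal Green loses to Option II; Measure 2 loses to Measure 3; Option III loses to Option II; Measure 3 loses to Option II. In particular Option II beats Measure 3 beats Measure 2 beats Option II is a majority cycle — no Condorcet winner exists.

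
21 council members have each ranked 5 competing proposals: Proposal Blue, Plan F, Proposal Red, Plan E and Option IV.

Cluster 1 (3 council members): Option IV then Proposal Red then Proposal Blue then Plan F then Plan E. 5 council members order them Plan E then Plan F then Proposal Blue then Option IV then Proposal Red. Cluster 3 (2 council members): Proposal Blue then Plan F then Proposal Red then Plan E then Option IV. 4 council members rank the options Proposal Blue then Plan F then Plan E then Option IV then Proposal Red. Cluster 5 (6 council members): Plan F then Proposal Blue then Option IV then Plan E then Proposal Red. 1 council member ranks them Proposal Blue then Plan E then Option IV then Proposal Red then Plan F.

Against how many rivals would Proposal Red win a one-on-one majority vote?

0

Proposal Red against each rival (21 council members):
Proposal Red vs Proposal Blue: Proposal Red preferred on 3 ballots; Proposal Blue wins 18–3.
Proposal Red vs Plan F: 3+1 = 4 for Proposal Red, 17 for Plan F — Plan F by 17–4.
Proposal Red vs Plan E: Plan E wins 16–5.
Proposal Red vs Option IV: Proposal Red preferred on 2 ballots; Option IV wins 19–2.
Proposal Red beats no one; loses to Proposal Blue, Plan F, Plan E, Option IV — 0 pairwise wins.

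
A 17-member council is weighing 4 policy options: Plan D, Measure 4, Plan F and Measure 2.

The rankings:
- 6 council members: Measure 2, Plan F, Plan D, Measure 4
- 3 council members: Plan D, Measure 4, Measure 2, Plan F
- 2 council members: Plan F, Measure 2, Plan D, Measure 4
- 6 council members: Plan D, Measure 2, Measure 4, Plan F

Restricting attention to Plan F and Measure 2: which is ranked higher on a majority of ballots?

Ballots ranking Plan F above Measure 2: 2.
Ballots ranking Measure 2 above Plan F: 17 − 2 = 15.
Measure 2 wins the head-to-head 15–2.

Measure 2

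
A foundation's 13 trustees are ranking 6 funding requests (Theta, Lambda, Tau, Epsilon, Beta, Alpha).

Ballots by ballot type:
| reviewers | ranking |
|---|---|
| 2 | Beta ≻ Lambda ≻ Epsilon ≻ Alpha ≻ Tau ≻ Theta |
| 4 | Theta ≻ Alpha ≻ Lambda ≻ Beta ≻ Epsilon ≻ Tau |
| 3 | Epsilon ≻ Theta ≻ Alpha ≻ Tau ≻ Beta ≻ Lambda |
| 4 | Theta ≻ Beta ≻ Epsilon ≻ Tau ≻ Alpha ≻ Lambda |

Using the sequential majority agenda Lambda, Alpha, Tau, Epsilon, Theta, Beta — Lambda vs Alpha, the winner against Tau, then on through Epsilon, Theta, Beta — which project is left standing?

Round 1: Lambda vs Alpha — 2–11, Alpha advances.
Round 2: Alpha vs Tau — 9–4, Alpha advances.
Round 3: Alpha vs Epsilon — 4–9, Epsilon advances.
Round 4: Epsilon vs Theta — 5–8, Theta advances.
Round 5: Theta vs Beta — 11–2, Theta advances.
The agenda winner is Theta.

Theta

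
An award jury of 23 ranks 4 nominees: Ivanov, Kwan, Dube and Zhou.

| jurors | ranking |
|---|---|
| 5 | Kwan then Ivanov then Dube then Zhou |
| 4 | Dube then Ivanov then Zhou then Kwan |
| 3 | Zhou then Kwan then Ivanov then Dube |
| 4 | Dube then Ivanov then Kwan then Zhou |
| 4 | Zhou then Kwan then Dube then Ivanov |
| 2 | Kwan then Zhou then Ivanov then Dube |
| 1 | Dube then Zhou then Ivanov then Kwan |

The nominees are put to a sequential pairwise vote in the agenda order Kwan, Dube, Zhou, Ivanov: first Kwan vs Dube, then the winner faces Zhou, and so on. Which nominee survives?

Ivanov

Round 1: Kwan vs Dube — 14–9, Kwan advances.
Round 2: Kwan vs Zhou — 11–12, Zhou advances.
Round 3: Zhou vs Ivanov — 10–13, Ivanov advances.
Ivanov survives the agenda.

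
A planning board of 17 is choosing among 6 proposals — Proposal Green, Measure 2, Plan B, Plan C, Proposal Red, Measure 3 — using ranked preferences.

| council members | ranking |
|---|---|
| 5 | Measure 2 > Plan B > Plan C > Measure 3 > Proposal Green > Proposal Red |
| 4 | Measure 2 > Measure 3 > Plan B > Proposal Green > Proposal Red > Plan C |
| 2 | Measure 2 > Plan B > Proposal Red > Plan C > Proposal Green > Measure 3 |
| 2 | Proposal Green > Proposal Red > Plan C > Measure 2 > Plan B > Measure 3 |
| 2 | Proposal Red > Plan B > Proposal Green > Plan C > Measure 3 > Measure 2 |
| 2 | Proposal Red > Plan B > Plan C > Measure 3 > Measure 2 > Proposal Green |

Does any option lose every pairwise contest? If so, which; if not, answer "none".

Head-to-head results (17 council members):
Proposal Green vs Measure 2: 4 to 13, Measure 2.
Proposal Green vs Plan B: Plan B, 15–2.
Proposal Green vs Plan C: Proposal Green is ranked higher on 4+2+2 = 8 ballots, Plan C on 9. Plan C wins 9–8.
Proposal Green vs Proposal Red: Proposal Green preferred on 5+4+2 = 11 ballots; Proposal Green wins 11–6.
Proposal Green–Measure 3: Measure 3 11–6.
Measure 2 vs Plan B: Measure 2 preferred on 5+4+2+2 = 13 ballots; Measure 2 wins 13–4.
Measure 2 vs Plan C: Measure 2 preferred on 5+4+2 = 11 ballots; Measure 2 wins 11–6.
Measure 2 vs Proposal Red: 5+4+2 = 11 for Measure 2, 6 for Proposal Red — Measure 2 by 11–6.
Measure 2 vs Measure 3: Measure 2 wins 13–4.
Plan B vs Plan C: 5+4+2+2+2 = 15 for Plan B, 2 for Plan C — Plan B by 15–2.
Plan B–Proposal Red: Plan B 11–6.
Plan B vs Measure 3: 5+2+2+2+2 = 13 for Plan B, 4 for Measure 3 — Plan B by 13–4.
Plan C vs Proposal Red: Proposal Red wins 12–5.
Plan C–Measure 3: Plan C 13–4.
Proposal Red vs Measure 3: Measure 3 wins 9–8.
Each option has at least one pairwise win (Proposal Green beats Proposal Red; Measure 2 beats Proposal Green; Plan B beats Proposal Green; Plan C beats Proposal Green; Proposal Red beats Plan C; Measure 3 beats Proposal Green) — no Condorcet loser.

none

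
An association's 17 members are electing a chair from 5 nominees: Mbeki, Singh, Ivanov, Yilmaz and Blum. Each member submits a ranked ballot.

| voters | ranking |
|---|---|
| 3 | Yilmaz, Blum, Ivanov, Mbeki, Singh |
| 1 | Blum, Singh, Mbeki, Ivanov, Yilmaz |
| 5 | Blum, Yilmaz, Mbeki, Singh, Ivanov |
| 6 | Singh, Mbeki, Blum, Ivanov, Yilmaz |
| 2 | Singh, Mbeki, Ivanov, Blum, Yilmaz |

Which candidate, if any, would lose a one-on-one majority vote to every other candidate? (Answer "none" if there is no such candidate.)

Pairwise majorities:
Mbeki vs Singh: Mbeki is ranked higher on 3+5 = 8 ballots, Singh on 9. Singh wins 9–8.
Mbeki vs Ivanov: Mbeki preferred on 1+5+6+2 = 14 ballots; Mbeki wins 14–3.
Mbeki vs Yilmaz: 1+6+2 = 9 for Mbeki, 8 for Yilmaz — Mbeki by 9–8.
Mbeki–Blum: Blum 9–8.
Singh vs Ivanov: 14 to 3, Singh.
Singh–Yilmaz: Singh 9–8.
Singh vs Blum: Blum, 9–8.
Ivanov vs Yilmaz: Ivanov wins 9–8.
Ivanov vs Blum: Blum wins 15–2.
Yilmaz vs Blum: Yilmaz preferred on 3 ballots; Blum wins 14–3.
Yilmaz loses to every other candidate — it is the Condorcet loser.

Yilmaz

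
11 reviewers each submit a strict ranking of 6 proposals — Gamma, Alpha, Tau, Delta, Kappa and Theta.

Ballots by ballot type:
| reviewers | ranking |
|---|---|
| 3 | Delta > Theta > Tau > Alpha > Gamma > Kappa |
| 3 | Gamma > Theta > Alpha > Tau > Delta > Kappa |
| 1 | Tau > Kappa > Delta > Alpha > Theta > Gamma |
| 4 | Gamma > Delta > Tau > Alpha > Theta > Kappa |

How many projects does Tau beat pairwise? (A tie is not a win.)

2

Tau against each rival (11 reviewers):
Tau–Gamma: Gamma 7–4.
Tau vs Alpha: 8 to 3, Tau.
Tau vs Delta: 3+1 = 4 for Tau, 7 for Delta — Delta by 7–4.
Tau vs Kappa: Tau preferred on 3+3+1+4 = 11 ballots; Tau wins 11–0.
Tau vs Theta: 5 to 6, Theta.
Tau beats Alpha, Kappa; loses to Gamma, Delta, Theta — 2 pairwise wins.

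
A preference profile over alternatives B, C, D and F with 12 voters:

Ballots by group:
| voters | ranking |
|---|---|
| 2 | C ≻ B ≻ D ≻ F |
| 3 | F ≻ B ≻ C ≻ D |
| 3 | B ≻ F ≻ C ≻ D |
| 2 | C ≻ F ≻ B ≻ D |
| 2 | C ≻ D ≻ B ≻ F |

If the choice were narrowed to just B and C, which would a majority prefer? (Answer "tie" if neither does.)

tie

Ballots ranking B above C: 3 + 3 = 6.
Ballots ranking C above B: 12 − 6 = 6.
6–6: the pair ties.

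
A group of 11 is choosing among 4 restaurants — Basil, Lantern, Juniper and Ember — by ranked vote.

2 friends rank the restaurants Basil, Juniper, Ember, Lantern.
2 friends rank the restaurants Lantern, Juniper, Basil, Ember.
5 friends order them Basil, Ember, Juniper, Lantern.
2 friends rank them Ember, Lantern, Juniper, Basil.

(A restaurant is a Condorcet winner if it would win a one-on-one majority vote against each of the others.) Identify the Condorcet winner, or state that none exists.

Pairwise majorities:
Basil vs Lantern: Basil wins 7–4.
Basil vs Juniper: 7 to 4, Basil.
Basil vs Ember: Basil, 9–2.
Lantern–Juniper: Juniper 7–4.
Lantern–Ember: Ember 9–2.
Juniper vs Ember: 2+2 = 4 for Juniper, 7 for Ember — Ember by 7–4.
Basil wins every pairwise contest, so Basil is the Condorcet winner.

Basil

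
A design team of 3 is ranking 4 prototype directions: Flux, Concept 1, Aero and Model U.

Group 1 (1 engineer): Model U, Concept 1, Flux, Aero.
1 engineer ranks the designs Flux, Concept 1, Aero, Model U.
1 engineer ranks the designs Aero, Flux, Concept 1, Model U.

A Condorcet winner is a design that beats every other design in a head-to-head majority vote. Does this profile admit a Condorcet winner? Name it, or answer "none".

Pairwise majorities:
Flux vs Concept 1: Flux is ranked higher on 1+1 = 2 ballots, Concept 1 on 1. Flux wins 2–1.
Flux vs Aero: Flux is ranked higher on 1+1 = 2 ballots, Aero on 1. Flux wins 2–1.
Flux vs Model U: Flux, 2–1.
Concept 1 vs Aero: 2 to 1, Concept 1.
Concept 1–Model U: Concept 1 2–1.
Aero vs Model U: Aero, 2–1.
Flux defeats every rival head-to-head and is the Condorcet winner.

Flux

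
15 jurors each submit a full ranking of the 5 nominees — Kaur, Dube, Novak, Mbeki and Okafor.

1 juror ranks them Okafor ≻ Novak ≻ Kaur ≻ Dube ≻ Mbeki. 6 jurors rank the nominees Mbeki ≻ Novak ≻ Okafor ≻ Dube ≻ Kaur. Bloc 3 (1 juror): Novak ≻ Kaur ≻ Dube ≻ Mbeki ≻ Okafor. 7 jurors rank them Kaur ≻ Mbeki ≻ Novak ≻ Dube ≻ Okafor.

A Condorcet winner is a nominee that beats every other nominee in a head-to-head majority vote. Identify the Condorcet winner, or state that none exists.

Pairwise majorities:
Kaur vs Dube: 9 to 6, Kaur.
Kaur vs Novak: 7 to 8, Novak.
Kaur vs Mbeki: Kaur is ranked higher on 1+1+7 = 9 ballots, Mbeki on 6. Kaur wins 9–6.
Kaur vs Okafor: Kaur is ranked higher on 1+7 = 8 ballots, Okafor on 7. Kaur wins 8–7.
Dube vs Novak: Dube preferred on 0 ballots; Novak wins 15–0.
Dube vs Mbeki: 1+1 = 2 for Dube, 13 for Mbeki — Mbeki by 13–2.
Dube vs Okafor: 1+7 = 8 for Dube, 7 for Okafor — Dube by 8–7.
Novak vs Mbeki: 2 to 13, Mbeki.
Novak vs Okafor: Novak is ranked higher on 6+1+7 = 14 ballots, Okafor on 1. Novak wins 14–1.
Mbeki vs Okafor: 6+1+7 = 14 for Mbeki, 1 for Okafor — Mbeki by 14–1.
No nominee is unbeaten: Kaur loses to Novak; Dube loses to Kaur; Novak loses to Mbeki; Mbeki loses to Kaur; Okafor loses to Kaur. In particular Kaur → Mbeki → Novak → Kaur is a majority cycle — no Condorcet winner exists.

none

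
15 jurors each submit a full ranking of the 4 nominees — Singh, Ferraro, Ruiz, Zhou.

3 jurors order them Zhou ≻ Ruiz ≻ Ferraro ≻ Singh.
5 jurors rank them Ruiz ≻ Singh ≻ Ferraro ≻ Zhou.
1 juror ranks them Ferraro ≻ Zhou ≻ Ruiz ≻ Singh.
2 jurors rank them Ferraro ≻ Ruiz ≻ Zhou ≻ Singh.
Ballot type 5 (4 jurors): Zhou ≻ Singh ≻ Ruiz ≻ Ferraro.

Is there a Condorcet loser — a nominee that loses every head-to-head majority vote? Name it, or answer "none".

Head-to-head results (15 jurors):
Singh–Ferraro: Singh 9–6.
Singh vs Ruiz: Ruiz, 11–4.
Singh–Zhou: Zhou 10–5.
Ferraro–Ruiz: Ruiz 12–3.
Ferraro vs Zhou: Ferraro, 8–7.
Ruiz vs Zhou: Zhou, 8–7.
Each nominee has at least one pairwise win (Singh beats Ferraro; Ferraro beats Zhou; Ruiz beats Singh; Zhou beats Singh) — no Condorcet loser.

none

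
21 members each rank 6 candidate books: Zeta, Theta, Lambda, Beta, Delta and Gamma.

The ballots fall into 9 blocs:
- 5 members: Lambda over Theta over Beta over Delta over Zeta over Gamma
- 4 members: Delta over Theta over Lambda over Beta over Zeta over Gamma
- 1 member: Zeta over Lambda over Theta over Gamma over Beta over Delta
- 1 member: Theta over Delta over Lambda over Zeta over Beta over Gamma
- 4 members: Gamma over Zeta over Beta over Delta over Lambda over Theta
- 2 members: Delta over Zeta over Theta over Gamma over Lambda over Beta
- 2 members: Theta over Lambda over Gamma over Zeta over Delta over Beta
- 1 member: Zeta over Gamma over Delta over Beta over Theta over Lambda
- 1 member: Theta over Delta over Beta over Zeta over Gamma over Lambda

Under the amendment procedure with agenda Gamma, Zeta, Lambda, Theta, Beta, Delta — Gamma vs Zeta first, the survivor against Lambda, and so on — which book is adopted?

Delta

Round 1: Gamma vs Zeta — 6–15, Zeta advances.
Round 2: Zeta vs Lambda — 9–12, Lambda advances.
Round 3: Lambda vs Theta — 10–11, Theta advances.
Round 4: Theta vs Beta — 16–5, Theta advances.
Round 5: Theta vs Delta — 10–11, Delta advances.
Delta survives the agenda.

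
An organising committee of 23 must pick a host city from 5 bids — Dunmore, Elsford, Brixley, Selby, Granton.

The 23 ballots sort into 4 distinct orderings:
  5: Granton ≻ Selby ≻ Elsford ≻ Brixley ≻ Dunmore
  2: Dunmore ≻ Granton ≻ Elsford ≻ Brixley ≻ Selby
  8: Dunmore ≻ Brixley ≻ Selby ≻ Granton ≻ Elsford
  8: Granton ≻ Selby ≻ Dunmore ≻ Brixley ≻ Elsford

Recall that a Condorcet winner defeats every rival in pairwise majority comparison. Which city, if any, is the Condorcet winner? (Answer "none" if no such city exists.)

Check each pair by majority over 23 ballots:
Dunmore vs Elsford: Dunmore is ranked higher on 2+8+8 = 18 ballots, Elsford on 5. Dunmore wins 18–5.
Dunmore vs Brixley: Dunmore, 18–5.
Dunmore vs Selby: 2+8 = 10 for Dunmore, 13 for Selby — Selby by 13–10.
Dunmore vs Granton: Dunmore is ranked higher on 2+8 = 10 ballots, Granton on 13. Granton wins 13–10.
Elsford vs Brixley: 5+2 = 7 for Elsford, 16 for Brixley — Brixley by 16–7.
Elsford vs Selby: Elsford is ranked higher on 2 ballots, Selby on 21. Selby wins 21–2.
Elsford vs Granton: 0 to 23, Granton.
Brixley–Selby: Selby 13–10.
Brixley–Granton: Granton 15–8.
Selby vs Granton: 8 for Selby, 15 for Granton — Granton by 15–8.
Granton beats each of Dunmore, Elsford, Brixley, Selby — Granton is the Condorcet winner.

Granton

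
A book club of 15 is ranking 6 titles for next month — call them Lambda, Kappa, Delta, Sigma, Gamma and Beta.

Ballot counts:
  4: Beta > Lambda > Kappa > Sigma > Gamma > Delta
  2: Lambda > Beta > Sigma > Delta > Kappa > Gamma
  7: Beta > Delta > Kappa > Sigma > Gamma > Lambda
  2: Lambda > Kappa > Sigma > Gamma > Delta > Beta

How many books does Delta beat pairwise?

2

Delta against each rival (15 members):
Delta–Lambda: Lambda 8–7.
Delta–Kappa: Delta 9–6.
Delta vs Sigma: 7 for Delta, 8 for Sigma — Sigma by 8–7.
Delta vs Gamma: Delta wins 9–6.
Delta vs Beta: Delta preferred on 2 ballots; Beta wins 13–2.
Delta beats Kappa, Gamma; loses to Lambda, Sigma, Beta — 2 pairwise wins.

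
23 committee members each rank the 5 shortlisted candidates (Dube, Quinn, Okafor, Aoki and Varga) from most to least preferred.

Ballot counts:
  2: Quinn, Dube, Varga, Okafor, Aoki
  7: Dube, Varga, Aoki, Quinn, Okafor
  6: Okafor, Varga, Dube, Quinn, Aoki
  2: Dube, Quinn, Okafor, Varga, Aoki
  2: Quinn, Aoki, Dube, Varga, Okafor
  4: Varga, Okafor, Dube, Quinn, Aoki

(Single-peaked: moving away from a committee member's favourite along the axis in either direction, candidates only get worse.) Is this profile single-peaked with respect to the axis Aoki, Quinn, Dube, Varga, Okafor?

Axis positions: Aoki=1, Quinn=2, Dube=3, Varga=4, Okafor=5.
Bloc 1 (peak Quinn at position 2): ranking walks positions 2-3-4-5-1, expanding outward from the peak — single-peaked.
Bloc 2: ranking walks positions 3-4-1-2-5; Aoki is ranked above Quinn even though Quinn lies between Aoki and the peak Dube on the axis — preferences dip and rise again. Not single-peaked.
Bloc 3 (peak Okafor at position 5): ranking walks positions 5-4-3-2-1, expanding outward from the peak — single-peaked.
Bloc 4: ranking walks positions 3-2-5-4-1; Okafor is ranked above Varga even though Varga lies between Okafor and the peak Dube on the axis — preferences dip and rise again. Not single-peaked.
Bloc 5 (peak Quinn at position 2): ranking walks positions 2-1-3-4-5, expanding outward from the peak — single-peaked.
Bloc 6 (peak Varga at position 4): ranking walks positions 4-5-3-2-1, expanding outward from the peak — single-peaked.
Bloc 2 violates single-peakedness, so the profile is not single-peaked on this axis.

no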